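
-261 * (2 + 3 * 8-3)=-6003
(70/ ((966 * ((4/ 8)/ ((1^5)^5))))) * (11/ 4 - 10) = -145/ 138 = -1.05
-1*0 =0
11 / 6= 1.83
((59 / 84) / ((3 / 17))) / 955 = 1003 / 240660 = 0.00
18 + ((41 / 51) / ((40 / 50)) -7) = 2449 / 204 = 12.00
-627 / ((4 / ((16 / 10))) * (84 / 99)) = -20691 / 70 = -295.59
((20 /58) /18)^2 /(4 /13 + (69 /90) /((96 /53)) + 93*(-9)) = -104000 /236984731497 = -0.00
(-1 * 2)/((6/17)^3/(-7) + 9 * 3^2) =-68782/2785455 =-0.02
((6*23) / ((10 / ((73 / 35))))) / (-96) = -1679 / 5600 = -0.30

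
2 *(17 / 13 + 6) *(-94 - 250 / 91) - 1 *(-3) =-1411.00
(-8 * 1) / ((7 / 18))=-144 / 7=-20.57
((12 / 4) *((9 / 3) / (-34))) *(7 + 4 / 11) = -729 / 374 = -1.95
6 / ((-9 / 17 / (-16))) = 181.33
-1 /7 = -0.14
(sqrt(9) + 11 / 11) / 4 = 1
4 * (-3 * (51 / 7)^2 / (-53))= 31212 / 2597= 12.02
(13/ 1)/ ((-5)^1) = -13/ 5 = -2.60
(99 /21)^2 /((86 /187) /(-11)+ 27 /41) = 91842993 /2548637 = 36.04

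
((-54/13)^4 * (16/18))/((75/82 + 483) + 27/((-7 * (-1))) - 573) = -1446149376/465744227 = -3.11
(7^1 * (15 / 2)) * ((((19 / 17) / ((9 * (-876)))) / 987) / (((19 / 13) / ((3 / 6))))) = -65 / 25197264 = -0.00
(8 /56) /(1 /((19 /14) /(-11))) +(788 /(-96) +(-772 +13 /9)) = -30222953 /38808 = -778.78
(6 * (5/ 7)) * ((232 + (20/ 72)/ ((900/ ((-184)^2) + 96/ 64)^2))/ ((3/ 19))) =66267321715120/ 10517991183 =6300.38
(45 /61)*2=90 /61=1.48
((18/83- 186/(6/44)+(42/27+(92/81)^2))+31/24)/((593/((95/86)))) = -562713750895/222172990992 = -2.53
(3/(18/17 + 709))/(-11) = -0.00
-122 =-122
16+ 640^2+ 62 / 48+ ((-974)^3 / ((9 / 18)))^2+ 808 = 81964345311433188703 / 24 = 3415181054643049529.29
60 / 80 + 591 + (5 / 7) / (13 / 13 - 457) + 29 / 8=237554 / 399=595.37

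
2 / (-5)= -2 / 5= -0.40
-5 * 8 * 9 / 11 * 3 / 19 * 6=-6480 / 209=-31.00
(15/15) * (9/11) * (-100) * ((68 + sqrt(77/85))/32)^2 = -17690265/47872-45 * sqrt(6545)/352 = -379.88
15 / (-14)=-15 / 14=-1.07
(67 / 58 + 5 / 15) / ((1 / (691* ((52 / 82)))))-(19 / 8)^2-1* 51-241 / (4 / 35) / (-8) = 196147123 / 228288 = 859.21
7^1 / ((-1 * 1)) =-7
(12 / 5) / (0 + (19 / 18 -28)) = -216 / 2425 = -0.09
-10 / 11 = -0.91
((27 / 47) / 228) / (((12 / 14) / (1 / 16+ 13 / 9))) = 1519 / 342912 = 0.00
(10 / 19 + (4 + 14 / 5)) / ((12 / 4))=232 / 95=2.44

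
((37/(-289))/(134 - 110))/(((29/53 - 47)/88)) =0.01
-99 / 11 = -9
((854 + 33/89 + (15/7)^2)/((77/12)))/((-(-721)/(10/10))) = 44951232/242109637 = 0.19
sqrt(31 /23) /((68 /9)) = 9*sqrt(713) /1564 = 0.15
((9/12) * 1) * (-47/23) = -141/92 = -1.53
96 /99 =32 /33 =0.97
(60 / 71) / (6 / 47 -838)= -141 / 139799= -0.00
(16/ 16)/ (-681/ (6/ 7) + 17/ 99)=-198/ 157277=-0.00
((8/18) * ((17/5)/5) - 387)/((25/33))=-957077/1875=-510.44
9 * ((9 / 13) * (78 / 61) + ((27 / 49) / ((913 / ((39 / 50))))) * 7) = 155879397 / 19492550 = 8.00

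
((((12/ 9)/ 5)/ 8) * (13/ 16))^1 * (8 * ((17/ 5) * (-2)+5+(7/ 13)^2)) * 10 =-3.27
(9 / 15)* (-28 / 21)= -4 / 5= -0.80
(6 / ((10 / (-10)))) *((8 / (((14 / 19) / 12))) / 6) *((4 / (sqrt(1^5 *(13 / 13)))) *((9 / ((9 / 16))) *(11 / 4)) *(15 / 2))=-1203840 / 7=-171977.14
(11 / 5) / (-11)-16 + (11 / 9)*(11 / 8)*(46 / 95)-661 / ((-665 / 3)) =-296959 / 23940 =-12.40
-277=-277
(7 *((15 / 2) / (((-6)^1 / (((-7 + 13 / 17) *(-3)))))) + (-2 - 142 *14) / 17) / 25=-1909 / 170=-11.23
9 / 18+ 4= 4.50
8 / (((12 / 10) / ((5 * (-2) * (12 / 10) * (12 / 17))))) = -960 / 17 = -56.47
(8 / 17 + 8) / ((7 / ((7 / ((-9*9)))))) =-16 / 153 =-0.10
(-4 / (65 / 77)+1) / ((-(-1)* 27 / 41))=-5.68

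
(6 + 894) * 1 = 900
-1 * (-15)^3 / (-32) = -3375 / 32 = -105.47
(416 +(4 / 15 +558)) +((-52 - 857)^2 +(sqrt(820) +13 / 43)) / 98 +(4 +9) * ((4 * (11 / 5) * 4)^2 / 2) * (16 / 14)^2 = sqrt(205) / 49 +3148633154 / 158025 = 19925.20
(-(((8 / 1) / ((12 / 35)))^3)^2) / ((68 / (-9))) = 29412250000 / 1377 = 21359658.68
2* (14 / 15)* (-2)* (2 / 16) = -0.47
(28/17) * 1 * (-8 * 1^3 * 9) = -2016/17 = -118.59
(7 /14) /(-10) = -1 /20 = -0.05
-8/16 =-1/2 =-0.50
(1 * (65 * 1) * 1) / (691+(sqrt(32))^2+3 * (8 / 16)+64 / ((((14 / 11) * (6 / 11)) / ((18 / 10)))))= 4550 / 62331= 0.07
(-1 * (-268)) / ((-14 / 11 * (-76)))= 737 / 266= 2.77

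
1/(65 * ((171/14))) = 14/11115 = 0.00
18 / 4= 9 / 2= 4.50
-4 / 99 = -0.04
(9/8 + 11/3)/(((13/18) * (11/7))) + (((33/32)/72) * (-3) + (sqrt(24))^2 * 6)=5424539/36608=148.18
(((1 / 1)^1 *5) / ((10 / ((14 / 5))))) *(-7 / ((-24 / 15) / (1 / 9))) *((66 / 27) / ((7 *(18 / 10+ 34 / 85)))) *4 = 35 / 81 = 0.43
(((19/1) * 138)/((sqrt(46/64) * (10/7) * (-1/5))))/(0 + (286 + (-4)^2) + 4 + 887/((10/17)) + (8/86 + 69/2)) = -171570 * sqrt(46)/198713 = -5.86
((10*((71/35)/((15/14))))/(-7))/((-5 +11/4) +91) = -16/525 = -0.03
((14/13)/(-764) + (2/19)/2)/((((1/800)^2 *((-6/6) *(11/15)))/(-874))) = 1067126400000/27313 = 39070274.23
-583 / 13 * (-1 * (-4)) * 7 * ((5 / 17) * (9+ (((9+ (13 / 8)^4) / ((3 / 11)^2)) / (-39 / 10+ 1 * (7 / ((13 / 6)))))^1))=10205262204445 / 88598016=115186.13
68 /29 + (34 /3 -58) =-3856 /87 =-44.32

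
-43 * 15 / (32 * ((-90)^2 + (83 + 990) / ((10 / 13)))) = -3225 / 1519184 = -0.00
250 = 250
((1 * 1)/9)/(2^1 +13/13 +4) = 1/63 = 0.02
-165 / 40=-33 / 8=-4.12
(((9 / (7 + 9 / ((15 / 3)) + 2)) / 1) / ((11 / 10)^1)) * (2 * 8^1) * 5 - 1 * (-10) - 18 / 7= 15716 / 231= 68.03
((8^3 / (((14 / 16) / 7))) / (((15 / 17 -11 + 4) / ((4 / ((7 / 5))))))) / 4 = -43520 / 91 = -478.24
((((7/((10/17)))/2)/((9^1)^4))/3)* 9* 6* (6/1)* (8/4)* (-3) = -238/405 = -0.59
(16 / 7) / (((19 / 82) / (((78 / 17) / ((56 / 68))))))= 51168 / 931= 54.96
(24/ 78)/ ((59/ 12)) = 48/ 767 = 0.06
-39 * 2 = -78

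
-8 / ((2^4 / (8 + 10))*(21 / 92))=-276 / 7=-39.43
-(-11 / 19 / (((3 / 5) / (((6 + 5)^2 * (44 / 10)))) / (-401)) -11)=-11741455 / 57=-205990.44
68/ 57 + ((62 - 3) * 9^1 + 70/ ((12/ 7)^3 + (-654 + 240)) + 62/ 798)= 532.10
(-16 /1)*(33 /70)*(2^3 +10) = -4752 /35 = -135.77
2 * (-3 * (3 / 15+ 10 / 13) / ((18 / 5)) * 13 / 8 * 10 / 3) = -35 / 4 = -8.75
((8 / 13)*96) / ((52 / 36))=6912 / 169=40.90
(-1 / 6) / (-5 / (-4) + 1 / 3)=-2 / 19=-0.11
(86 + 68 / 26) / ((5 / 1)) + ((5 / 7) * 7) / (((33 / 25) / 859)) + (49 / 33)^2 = 231729968 / 70785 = 3273.72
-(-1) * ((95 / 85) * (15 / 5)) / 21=19 / 119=0.16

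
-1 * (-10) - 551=-541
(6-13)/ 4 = -7/ 4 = -1.75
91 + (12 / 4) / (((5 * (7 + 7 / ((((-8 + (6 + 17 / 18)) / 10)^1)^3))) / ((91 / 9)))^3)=546357620914214845915601162 / 6003929900163997700962875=91.00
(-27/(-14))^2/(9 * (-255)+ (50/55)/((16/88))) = -729/448840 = -0.00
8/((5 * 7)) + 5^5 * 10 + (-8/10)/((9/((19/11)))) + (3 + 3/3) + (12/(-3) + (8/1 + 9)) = 21668083/693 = 31267.08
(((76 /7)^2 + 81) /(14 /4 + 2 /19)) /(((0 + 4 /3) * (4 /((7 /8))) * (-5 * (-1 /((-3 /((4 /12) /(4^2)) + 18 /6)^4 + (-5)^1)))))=10977492488127 /15344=715425735.67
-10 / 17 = -0.59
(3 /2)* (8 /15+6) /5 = 49 /25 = 1.96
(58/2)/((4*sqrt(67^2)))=29/268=0.11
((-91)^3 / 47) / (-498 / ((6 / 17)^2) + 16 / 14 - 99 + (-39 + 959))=31649982 / 6268813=5.05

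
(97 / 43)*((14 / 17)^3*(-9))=-11.34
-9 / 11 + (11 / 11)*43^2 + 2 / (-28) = 284609 / 154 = 1848.11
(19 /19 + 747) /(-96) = -187 /24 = -7.79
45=45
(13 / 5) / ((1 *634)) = 13 / 3170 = 0.00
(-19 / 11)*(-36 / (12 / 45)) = 2565 / 11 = 233.18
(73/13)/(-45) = -73/585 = -0.12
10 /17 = 0.59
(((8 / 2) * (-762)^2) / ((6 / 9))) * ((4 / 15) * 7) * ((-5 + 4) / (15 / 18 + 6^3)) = -29991.76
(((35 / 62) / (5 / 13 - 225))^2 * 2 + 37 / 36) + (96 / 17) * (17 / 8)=76858578881 / 5899586688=13.03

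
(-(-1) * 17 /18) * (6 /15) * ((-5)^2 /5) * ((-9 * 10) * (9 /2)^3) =-61965 /4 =-15491.25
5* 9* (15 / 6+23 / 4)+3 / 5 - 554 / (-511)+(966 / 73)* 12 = 5434267 / 10220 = 531.73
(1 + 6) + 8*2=23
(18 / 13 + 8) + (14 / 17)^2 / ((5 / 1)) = 178838 / 18785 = 9.52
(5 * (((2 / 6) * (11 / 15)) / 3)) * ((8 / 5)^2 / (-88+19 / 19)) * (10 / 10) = -704 / 58725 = -0.01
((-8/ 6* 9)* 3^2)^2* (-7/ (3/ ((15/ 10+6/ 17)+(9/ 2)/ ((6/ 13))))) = -5368356/ 17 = -315785.65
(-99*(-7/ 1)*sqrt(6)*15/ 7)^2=13231350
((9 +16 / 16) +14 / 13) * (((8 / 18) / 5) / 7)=64 / 455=0.14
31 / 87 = 0.36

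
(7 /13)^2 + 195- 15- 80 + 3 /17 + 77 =509861 /2873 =177.47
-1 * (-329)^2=-108241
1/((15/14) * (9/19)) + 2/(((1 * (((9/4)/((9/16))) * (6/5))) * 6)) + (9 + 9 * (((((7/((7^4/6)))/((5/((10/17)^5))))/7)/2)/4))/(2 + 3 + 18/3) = 115748525535121/40499830685160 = 2.86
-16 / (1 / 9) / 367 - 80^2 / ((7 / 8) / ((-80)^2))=-120258561008 / 2569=-46811428.96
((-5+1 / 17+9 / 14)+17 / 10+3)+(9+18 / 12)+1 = 14163 / 1190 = 11.90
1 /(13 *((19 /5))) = 5 /247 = 0.02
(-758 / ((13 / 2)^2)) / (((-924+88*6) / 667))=505586 / 16731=30.22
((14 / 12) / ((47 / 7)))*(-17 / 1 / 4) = -0.74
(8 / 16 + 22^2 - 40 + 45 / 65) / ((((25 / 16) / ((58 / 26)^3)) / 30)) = 2710105680 / 28561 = 94888.33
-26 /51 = -0.51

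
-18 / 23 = -0.78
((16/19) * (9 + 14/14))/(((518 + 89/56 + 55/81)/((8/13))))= 5806080/582904439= 0.01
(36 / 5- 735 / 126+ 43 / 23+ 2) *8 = 14452 / 345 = 41.89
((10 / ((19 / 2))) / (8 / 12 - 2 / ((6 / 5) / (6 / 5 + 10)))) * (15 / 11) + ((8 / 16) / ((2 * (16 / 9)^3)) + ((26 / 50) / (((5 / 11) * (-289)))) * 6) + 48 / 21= 5784391323017 / 2597726208000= 2.23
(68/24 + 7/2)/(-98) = -0.06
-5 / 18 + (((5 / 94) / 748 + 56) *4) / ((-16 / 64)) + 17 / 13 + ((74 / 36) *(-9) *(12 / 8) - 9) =-3832404185 / 4113252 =-931.72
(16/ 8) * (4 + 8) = 24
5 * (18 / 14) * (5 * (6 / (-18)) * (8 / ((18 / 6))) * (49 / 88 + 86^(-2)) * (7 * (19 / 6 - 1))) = -29452475 / 122034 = -241.35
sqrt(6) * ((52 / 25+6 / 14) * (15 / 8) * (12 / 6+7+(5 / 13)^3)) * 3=39308499 * sqrt(6) / 307580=313.04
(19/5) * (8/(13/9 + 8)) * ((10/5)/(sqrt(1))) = 2736/425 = 6.44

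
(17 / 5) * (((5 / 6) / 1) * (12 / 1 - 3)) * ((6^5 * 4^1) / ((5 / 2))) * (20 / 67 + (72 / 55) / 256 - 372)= -2172762422964 / 18425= -117924690.53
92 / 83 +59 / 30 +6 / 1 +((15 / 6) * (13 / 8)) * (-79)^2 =505233701 / 19920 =25363.14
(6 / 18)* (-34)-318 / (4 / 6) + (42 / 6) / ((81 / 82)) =-38981 / 81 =-481.25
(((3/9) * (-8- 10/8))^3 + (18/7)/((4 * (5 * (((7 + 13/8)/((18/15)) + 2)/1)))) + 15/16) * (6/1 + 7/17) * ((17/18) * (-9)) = 9161463407/5927040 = 1545.71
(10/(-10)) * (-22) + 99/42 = 341/14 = 24.36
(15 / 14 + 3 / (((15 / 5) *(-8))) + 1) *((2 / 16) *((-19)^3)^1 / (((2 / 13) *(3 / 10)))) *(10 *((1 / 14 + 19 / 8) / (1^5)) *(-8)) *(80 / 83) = 166441351375 / 24402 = 6820807.78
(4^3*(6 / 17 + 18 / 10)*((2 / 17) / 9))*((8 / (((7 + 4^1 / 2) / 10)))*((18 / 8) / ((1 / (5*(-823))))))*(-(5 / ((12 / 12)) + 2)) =899637760 / 867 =1037644.48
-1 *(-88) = 88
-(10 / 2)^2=-25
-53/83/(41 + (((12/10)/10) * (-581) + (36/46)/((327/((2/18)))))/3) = -29895975/831495826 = -0.04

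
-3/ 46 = -0.07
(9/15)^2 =9/25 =0.36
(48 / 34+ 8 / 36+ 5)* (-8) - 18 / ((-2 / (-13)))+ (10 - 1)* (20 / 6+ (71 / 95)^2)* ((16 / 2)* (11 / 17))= 15526723 / 1380825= 11.24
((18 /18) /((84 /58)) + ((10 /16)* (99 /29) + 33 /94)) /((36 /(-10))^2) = 18176525 /74190816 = 0.24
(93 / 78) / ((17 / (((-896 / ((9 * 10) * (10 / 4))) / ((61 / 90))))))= -27776 / 67405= -0.41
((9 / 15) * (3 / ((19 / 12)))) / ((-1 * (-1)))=108 / 95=1.14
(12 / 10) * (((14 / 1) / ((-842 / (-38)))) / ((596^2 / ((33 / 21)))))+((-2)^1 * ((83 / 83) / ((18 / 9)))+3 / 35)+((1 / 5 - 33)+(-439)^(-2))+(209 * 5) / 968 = -181056631602809617 / 5547973648882280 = -32.63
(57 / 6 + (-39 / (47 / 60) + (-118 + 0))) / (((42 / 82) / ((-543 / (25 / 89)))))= 9827118251 / 16450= 597393.21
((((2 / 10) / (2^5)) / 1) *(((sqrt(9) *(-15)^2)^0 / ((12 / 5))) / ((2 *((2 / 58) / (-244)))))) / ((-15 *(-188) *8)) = -1769 / 4331520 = -0.00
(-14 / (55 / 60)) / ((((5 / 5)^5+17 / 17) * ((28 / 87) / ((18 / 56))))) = -2349 / 308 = -7.63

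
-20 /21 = -0.95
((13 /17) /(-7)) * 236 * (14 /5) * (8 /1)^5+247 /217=-43630964221 /18445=-2365462.96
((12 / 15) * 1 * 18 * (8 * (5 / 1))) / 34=288 / 17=16.94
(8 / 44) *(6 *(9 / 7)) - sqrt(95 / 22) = -0.68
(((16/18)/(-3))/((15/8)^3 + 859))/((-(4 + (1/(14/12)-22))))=-3584/179489115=-0.00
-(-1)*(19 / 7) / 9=19 / 63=0.30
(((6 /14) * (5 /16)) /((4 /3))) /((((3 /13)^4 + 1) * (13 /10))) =494325 /6415808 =0.08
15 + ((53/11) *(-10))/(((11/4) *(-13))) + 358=588849/1573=374.35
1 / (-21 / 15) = -5 / 7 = -0.71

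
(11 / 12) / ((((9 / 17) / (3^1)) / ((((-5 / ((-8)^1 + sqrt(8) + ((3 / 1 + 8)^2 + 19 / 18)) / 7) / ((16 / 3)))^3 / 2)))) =-443167345883480625 / 104999269517749420250558464 + 831252650369625 * sqrt(2) / 3749973911348193580377088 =-0.00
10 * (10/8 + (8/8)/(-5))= 10.50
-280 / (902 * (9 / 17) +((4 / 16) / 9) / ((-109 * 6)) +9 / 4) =-0.58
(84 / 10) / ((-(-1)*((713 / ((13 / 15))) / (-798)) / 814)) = -6632.38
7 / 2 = 3.50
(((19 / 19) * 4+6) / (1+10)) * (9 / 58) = 45 / 319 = 0.14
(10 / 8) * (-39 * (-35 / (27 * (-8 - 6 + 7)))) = -325 / 36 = -9.03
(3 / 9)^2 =1 / 9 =0.11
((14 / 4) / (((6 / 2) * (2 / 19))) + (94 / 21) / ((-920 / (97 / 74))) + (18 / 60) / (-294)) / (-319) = -18474217 / 532079240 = -0.03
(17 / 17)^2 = 1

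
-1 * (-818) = 818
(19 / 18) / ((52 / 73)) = 1.48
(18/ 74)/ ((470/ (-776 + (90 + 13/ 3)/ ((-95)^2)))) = -63029751/ 156944750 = -0.40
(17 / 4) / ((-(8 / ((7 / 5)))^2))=-833 / 6400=-0.13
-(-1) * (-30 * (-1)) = 30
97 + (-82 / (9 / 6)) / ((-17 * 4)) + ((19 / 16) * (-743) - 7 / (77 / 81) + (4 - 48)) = -7502789 / 8976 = -835.87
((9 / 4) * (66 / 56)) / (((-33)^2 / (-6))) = -9 / 616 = -0.01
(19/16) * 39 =741/16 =46.31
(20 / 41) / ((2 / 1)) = 10 / 41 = 0.24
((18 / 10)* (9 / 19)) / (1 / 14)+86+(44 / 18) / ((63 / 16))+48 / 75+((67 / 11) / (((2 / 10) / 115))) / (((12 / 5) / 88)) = 34612535158 / 269325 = 128515.86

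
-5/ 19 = -0.26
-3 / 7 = -0.43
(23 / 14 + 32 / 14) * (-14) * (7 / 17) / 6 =-3.77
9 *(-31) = -279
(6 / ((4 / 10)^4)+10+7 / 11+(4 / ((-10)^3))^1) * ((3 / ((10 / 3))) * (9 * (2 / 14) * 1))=218301561 / 770000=283.51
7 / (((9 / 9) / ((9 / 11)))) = 63 / 11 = 5.73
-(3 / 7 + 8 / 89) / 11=-323 / 6853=-0.05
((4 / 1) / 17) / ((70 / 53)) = 106 / 595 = 0.18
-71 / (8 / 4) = -71 / 2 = -35.50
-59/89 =-0.66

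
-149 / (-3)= 149 / 3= 49.67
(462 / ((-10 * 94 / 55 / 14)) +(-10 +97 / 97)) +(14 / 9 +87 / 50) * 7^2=-4779151 / 21150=-225.96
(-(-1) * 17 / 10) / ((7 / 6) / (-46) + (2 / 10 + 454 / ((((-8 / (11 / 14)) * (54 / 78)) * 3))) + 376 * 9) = 295596 / 584707271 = 0.00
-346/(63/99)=-3806/7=-543.71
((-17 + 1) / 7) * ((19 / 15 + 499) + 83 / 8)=-122554 / 105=-1167.18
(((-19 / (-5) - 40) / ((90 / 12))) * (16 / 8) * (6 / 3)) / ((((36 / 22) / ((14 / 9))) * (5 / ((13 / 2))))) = -724724 / 30375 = -23.86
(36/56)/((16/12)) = 0.48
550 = 550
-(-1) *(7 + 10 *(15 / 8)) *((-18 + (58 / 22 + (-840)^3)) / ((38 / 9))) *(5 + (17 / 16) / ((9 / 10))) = -298832473986115 / 13376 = -22340944526.47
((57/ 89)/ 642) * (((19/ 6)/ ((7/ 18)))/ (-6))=-361/ 266644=-0.00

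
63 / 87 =21 / 29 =0.72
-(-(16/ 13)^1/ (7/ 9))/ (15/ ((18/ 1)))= 864/ 455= 1.90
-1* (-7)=7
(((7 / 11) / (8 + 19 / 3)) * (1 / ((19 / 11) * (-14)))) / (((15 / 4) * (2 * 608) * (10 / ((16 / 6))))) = -0.00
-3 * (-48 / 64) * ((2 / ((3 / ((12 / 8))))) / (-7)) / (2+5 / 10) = -9 / 70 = -0.13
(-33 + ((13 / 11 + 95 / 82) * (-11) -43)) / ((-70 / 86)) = 358749 / 2870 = 125.00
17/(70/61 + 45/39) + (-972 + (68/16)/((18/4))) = -31656517/32850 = -963.67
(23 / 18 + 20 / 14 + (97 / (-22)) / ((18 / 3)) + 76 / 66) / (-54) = -787 / 13608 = -0.06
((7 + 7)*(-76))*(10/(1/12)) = -127680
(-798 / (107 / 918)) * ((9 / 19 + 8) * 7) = -43452612 / 107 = -406099.18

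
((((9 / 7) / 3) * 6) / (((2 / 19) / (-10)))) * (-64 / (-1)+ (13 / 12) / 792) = -57785555 / 3696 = -15634.62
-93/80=-1.16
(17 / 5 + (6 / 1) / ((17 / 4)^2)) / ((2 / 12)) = 32358 / 1445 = 22.39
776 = 776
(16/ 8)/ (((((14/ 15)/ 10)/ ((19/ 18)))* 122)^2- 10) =225625/ 11999563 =0.02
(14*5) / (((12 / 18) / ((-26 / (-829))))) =2730 / 829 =3.29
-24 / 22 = -12 / 11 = -1.09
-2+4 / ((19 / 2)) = -1.58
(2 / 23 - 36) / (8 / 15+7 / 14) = -24780 / 713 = -34.75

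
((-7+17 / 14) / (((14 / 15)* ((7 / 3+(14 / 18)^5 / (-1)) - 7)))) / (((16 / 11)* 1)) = 71744535 / 83351744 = 0.86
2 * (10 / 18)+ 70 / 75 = 92 / 45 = 2.04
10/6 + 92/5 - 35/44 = 12719/660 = 19.27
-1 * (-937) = 937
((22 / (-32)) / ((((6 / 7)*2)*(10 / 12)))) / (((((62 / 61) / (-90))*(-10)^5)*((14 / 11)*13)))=-66429 / 2579200000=-0.00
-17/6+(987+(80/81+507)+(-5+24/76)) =4578433/3078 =1487.47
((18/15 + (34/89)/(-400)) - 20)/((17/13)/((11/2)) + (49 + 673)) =-47855951/1838384000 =-0.03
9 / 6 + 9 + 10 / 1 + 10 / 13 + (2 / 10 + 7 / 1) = 3701 / 130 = 28.47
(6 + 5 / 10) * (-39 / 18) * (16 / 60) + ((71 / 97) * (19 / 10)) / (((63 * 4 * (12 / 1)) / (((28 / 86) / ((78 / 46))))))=-1319539901 / 351365040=-3.76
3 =3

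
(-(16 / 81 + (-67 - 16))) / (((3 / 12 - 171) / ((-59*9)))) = 1582852 / 6147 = 257.50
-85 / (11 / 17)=-1445 / 11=-131.36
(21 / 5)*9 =189 / 5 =37.80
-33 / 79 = -0.42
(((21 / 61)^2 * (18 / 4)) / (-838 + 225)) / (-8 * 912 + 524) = 3969 / 30893498312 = 0.00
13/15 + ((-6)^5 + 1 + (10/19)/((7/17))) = -15506846/1995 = -7772.86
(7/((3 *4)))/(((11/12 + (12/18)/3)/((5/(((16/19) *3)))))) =665/656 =1.01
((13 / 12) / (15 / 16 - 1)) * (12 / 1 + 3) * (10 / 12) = -216.67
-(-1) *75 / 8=75 / 8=9.38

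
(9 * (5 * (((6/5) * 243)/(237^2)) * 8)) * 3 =34992/6241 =5.61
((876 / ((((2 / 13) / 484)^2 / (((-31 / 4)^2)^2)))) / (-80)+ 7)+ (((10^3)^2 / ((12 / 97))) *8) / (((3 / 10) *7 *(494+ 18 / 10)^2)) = -193750101309735802884413 / 495568362240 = -390965437006.46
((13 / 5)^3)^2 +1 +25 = 5233059 / 15625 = 334.92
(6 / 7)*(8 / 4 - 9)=-6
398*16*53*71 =23962784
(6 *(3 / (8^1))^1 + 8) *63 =2583 / 4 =645.75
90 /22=45 /11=4.09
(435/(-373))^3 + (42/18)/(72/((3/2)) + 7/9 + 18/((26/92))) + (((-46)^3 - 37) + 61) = -66454250921762320/682887844603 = -97313.57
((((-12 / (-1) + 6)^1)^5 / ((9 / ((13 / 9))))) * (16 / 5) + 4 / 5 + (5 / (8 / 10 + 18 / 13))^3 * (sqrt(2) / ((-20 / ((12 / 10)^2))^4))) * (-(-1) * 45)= 129730653 * sqrt(2) / 8947775000 + 43670052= 43670052.02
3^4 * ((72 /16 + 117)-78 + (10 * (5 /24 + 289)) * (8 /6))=631737 /2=315868.50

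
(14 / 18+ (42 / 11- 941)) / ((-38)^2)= -23176 / 35739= -0.65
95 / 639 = 0.15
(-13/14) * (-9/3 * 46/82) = 897/574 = 1.56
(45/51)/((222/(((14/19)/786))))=35/9393486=0.00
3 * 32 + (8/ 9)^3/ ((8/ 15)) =23648/ 243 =97.32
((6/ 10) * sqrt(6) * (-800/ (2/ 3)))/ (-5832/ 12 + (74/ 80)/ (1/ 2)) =3.64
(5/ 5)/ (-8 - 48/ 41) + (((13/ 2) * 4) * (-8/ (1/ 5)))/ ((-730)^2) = -1111997/ 10018520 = -0.11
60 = 60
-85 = -85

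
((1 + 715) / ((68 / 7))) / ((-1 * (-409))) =0.18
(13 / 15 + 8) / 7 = 19 / 15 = 1.27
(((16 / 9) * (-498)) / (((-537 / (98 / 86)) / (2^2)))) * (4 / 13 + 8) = 6246912 / 100061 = 62.43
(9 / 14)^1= 9 / 14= 0.64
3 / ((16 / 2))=3 / 8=0.38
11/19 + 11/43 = 682/817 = 0.83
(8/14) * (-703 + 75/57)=-53328/133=-400.96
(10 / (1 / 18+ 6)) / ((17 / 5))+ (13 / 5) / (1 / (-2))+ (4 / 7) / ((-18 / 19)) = -3103784 / 583695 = -5.32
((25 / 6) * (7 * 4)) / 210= 5 / 9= 0.56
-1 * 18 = -18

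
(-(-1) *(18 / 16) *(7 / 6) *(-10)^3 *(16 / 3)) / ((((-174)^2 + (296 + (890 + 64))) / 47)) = -164500 / 15763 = -10.44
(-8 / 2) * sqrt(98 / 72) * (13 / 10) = -91 / 15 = -6.07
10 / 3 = 3.33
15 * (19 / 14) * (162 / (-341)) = -23085 / 2387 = -9.67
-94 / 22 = -4.27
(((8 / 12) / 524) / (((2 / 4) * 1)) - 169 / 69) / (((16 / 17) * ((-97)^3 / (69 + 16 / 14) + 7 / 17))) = 261519857 / 1308903241800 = 0.00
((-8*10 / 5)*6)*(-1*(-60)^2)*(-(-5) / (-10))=-172800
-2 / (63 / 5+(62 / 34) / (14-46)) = -5440 / 34117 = -0.16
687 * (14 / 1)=9618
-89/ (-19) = 89/ 19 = 4.68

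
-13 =-13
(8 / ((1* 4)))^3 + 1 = 9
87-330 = -243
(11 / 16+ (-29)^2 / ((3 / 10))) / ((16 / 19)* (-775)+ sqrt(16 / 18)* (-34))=-5945645775 / 1380501472+ 825997241* sqrt(2) / 5522005888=-4.10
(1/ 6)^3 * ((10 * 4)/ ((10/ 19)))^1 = 19/ 54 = 0.35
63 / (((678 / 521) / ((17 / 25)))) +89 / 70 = 34.19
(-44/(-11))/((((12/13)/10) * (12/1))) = 65/18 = 3.61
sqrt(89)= 9.43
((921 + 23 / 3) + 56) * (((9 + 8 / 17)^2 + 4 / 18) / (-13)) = -690843118 / 101439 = -6810.43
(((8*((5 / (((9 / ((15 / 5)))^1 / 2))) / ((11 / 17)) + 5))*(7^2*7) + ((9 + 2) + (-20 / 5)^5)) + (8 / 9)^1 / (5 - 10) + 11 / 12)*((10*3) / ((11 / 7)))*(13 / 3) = 4836661193 / 2178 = 2220689.25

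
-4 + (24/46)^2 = -3.73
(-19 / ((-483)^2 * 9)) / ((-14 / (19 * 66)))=3971 / 4899069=0.00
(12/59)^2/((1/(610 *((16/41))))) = 1405440/142721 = 9.85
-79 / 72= -1.10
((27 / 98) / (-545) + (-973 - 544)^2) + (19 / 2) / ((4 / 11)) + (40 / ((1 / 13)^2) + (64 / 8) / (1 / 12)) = 493117679037 / 213640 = 2308171.12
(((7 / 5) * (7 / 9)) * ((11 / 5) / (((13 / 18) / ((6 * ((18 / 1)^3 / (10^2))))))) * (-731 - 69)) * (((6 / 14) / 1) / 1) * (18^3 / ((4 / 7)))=-4061373504.59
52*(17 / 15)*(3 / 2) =442 / 5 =88.40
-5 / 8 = -0.62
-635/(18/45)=-3175/2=-1587.50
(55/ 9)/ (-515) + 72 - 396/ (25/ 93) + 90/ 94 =-1400.17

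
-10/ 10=-1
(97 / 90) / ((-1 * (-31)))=97 / 2790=0.03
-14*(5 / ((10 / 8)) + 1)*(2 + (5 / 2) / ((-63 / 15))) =-295 / 3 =-98.33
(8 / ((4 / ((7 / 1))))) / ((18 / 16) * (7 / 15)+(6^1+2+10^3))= 80 / 5763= 0.01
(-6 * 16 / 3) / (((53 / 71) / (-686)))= 1558592 / 53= 29407.40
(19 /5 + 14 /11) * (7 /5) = 1953 /275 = 7.10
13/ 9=1.44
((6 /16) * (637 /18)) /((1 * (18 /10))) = 3185 /432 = 7.37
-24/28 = -6/7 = -0.86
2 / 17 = 0.12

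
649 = 649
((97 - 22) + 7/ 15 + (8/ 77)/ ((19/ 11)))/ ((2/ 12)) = 301352/ 665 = 453.16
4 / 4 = 1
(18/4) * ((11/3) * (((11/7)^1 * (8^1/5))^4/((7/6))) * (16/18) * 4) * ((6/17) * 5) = 3546.30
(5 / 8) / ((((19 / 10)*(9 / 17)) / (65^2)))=1795625 / 684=2625.18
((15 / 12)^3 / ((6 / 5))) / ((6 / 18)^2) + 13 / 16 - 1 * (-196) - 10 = 25787 / 128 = 201.46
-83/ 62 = -1.34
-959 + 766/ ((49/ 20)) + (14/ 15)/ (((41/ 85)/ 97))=-2764319/ 6027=-458.66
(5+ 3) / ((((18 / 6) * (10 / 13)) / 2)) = 104 / 15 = 6.93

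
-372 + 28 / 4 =-365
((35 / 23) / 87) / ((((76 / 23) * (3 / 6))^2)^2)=425845 / 181406832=0.00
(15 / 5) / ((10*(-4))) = -3 / 40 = -0.08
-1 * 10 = -10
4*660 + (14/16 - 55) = 20687/8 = 2585.88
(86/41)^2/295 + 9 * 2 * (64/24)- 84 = -17844824/495895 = -35.99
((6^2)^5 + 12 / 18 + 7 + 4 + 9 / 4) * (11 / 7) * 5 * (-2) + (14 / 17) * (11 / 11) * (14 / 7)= -678430649689 / 714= -950182982.76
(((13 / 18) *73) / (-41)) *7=-6643 / 738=-9.00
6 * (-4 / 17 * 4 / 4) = -24 / 17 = -1.41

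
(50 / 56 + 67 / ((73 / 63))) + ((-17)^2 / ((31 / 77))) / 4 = 7545843 / 31682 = 238.17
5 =5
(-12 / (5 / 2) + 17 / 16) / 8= -299 / 640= -0.47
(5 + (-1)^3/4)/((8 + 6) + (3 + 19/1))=19/144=0.13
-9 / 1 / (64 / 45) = -405 / 64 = -6.33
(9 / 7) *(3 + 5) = 72 / 7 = 10.29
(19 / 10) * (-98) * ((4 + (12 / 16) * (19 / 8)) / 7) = -4921 / 32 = -153.78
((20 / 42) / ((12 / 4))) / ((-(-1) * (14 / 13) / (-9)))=-65 / 49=-1.33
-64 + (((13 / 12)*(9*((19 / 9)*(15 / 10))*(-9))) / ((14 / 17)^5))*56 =-3161259359 / 76832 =-41145.09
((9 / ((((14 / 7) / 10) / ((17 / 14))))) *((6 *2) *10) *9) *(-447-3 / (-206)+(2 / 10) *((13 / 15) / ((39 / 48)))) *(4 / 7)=-15066249.47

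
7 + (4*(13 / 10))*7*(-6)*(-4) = 4403 / 5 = 880.60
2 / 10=1 / 5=0.20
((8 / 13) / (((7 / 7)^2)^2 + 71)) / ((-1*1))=-1 / 117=-0.01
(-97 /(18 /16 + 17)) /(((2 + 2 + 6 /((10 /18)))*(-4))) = 97 /1073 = 0.09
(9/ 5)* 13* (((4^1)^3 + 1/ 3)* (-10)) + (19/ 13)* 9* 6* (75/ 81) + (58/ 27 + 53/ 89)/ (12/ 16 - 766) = -1432514843252/ 95622579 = -14980.93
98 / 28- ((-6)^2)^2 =-2585 / 2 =-1292.50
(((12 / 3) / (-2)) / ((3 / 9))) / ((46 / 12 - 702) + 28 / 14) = 0.01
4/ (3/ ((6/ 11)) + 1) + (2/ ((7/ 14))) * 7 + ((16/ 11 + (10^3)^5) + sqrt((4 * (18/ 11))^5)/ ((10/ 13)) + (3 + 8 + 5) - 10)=202176 * sqrt(22)/ 6655 + 143000000000005158/ 143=1000000000000178.56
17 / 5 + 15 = 92 / 5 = 18.40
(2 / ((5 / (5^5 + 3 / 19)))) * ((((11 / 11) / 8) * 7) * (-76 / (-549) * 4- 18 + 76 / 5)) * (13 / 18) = -1774.48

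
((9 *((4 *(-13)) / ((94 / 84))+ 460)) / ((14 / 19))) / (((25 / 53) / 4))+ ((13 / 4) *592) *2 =383946736 / 8225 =46680.45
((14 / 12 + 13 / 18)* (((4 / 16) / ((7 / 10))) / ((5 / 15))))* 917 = 11135 / 6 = 1855.83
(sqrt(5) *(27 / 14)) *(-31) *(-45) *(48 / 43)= 903960 *sqrt(5) / 301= 6715.34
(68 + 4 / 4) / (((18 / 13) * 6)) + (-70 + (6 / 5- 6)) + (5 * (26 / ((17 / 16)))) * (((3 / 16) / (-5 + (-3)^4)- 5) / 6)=-4895531 / 29070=-168.40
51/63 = 17/21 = 0.81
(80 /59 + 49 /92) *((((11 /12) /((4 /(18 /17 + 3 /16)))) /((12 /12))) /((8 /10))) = 3747645 /5558272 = 0.67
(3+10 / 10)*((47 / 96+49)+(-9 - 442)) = -38545 / 24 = -1606.04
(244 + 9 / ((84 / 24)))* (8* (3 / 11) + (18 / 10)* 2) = 548868 / 385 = 1425.63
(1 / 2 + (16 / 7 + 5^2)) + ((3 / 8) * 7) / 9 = 4717 / 168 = 28.08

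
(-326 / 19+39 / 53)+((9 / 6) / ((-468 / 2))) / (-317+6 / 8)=-815851888 / 49680345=-16.42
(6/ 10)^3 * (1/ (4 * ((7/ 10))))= 27/ 350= 0.08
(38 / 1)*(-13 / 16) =-247 / 8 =-30.88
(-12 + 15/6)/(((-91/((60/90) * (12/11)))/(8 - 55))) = -3572/1001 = -3.57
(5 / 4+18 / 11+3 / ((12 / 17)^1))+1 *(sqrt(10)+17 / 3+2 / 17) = 16.08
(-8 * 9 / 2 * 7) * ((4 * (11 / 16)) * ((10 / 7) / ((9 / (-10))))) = 1100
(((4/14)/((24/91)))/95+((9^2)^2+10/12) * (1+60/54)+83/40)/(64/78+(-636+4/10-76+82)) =-3695918629/167733216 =-22.03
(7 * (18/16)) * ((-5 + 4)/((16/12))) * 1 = -189/32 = -5.91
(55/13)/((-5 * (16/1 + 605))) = -0.00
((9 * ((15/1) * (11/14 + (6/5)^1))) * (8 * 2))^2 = 901440576/49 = 18396746.45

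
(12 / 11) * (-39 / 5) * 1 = -468 / 55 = -8.51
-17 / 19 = -0.89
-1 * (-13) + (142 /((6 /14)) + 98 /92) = 47665 /138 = 345.40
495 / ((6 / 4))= 330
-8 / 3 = -2.67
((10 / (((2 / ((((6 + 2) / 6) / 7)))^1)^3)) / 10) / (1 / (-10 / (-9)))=80 / 83349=0.00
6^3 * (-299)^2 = 19310616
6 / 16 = 3 / 8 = 0.38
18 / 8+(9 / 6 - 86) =-329 / 4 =-82.25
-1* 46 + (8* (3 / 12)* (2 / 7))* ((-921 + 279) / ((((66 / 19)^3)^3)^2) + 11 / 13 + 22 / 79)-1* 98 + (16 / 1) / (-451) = -994396001387352862990967088003399371089 / 6934768029956743473283919248190570496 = -143.39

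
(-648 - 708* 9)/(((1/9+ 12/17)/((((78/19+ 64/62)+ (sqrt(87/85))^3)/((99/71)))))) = -38039.91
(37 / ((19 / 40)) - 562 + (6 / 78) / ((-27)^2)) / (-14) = 87169427 / 2520882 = 34.58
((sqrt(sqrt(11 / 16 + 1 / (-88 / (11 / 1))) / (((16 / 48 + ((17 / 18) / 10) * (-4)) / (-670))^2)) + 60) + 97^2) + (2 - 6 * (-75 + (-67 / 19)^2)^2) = -1826494185 / 130321 + 15075 * sqrt(3) / 2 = -960.02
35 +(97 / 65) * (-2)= 2081 / 65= 32.02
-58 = -58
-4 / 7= -0.57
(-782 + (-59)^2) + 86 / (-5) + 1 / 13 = 174322 / 65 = 2681.88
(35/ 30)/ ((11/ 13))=1.38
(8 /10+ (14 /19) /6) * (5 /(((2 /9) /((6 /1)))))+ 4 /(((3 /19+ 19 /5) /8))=118469 /893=132.66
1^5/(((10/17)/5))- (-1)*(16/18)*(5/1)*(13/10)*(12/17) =1283/102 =12.58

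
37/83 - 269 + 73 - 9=-16978/83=-204.55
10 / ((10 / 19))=19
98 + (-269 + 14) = -157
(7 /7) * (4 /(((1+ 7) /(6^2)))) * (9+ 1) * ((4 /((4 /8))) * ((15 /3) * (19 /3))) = 45600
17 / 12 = 1.42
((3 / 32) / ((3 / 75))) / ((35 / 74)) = 555 / 112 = 4.96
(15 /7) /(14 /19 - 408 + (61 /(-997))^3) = -282442687305 /53679997207991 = -0.01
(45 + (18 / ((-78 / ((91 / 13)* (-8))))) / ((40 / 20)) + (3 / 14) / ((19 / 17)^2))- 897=-55542297 / 65702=-845.37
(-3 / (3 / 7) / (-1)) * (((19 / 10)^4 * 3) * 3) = 821.02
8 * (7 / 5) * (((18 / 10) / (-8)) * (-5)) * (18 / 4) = 56.70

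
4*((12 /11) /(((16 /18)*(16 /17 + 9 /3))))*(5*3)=13770 /737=18.68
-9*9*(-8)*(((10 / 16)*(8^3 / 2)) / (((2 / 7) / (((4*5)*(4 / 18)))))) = 1612800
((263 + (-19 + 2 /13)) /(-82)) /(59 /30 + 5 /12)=-1.25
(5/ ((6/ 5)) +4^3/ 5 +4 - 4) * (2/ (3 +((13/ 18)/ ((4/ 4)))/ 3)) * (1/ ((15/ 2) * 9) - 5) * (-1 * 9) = 2055342/ 4375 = 469.79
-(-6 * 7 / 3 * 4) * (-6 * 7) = -2352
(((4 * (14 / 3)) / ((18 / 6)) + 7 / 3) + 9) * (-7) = -1106 / 9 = -122.89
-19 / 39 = -0.49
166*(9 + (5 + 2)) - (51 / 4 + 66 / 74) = 391069 / 148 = 2642.36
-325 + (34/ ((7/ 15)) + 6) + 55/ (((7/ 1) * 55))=-246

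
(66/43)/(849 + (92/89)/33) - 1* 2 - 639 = -68731040773/107225015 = -641.00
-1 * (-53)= 53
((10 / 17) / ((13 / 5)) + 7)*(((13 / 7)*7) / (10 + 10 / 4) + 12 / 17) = 1184974 / 93925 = 12.62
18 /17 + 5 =103 /17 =6.06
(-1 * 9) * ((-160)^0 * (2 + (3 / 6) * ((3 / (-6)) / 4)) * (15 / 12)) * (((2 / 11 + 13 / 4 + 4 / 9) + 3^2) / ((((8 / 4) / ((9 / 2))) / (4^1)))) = -7113105 / 2816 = -2525.96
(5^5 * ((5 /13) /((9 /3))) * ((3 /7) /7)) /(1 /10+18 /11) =1718750 /121667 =14.13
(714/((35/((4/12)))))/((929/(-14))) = -476/4645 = -0.10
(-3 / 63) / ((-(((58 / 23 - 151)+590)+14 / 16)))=184 / 1709421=0.00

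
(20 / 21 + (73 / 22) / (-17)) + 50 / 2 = 202297 / 7854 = 25.76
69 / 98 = 0.70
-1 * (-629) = 629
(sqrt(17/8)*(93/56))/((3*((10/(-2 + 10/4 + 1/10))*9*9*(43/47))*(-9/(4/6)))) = -1457*sqrt(34)/175543200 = -0.00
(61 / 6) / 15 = 61 / 90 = 0.68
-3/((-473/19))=57/473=0.12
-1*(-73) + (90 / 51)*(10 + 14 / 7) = 1601 / 17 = 94.18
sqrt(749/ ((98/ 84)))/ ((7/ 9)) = 9* sqrt(642)/ 7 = 32.58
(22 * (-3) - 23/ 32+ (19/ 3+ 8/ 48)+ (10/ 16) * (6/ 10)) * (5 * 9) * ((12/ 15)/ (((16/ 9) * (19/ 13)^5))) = -57593113695/ 316940672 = -181.72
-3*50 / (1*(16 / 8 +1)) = -50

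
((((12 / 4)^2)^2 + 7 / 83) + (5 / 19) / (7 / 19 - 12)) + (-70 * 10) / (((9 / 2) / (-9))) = 1481.06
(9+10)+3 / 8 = 155 / 8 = 19.38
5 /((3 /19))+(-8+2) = 77 /3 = 25.67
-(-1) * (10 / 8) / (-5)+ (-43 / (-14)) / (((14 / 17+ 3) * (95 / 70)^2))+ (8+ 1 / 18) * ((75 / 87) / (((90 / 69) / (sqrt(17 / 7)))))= 17471 / 93860+ 575 * sqrt(119) / 756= 8.48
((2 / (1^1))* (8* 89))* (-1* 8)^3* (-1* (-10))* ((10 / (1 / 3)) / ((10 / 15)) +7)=-379125760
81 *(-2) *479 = -77598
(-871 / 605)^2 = 758641 / 366025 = 2.07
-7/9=-0.78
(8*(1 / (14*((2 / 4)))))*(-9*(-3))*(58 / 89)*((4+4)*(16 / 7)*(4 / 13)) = 6414336 / 56693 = 113.14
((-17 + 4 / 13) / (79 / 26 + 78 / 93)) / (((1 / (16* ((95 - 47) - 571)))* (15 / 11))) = 1238413792 / 46875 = 26419.49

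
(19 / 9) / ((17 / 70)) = 1330 / 153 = 8.69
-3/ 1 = -3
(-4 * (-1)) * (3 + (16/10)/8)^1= 12.80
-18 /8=-9 /4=-2.25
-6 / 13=-0.46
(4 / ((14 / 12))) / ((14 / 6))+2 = 170 / 49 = 3.47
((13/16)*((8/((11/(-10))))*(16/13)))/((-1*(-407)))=-80/4477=-0.02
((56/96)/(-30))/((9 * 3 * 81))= -7/787320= -0.00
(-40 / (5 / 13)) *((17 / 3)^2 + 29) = -57200 / 9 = -6355.56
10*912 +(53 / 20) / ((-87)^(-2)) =583557 / 20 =29177.85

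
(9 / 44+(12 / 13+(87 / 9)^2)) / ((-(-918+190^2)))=-0.00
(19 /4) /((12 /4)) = 19 /12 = 1.58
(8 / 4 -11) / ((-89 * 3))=3 / 89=0.03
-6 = -6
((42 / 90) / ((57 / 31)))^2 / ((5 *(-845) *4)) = -47089 / 12354322500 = -0.00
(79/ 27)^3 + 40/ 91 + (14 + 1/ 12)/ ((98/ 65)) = 3493560269/ 100304568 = 34.83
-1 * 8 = -8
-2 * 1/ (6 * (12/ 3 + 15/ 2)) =-2/ 69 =-0.03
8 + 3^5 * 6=1466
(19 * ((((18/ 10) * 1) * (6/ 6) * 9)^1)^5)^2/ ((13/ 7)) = 30722420615036859080127/ 126953125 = 241998143921521.11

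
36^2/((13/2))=2592/13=199.38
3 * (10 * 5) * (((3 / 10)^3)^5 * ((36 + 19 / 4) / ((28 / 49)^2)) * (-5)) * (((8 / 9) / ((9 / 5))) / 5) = -4244619267 / 32000000000000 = -0.00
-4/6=-2/3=-0.67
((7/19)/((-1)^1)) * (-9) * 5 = 315/19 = 16.58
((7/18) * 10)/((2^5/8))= 35/36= 0.97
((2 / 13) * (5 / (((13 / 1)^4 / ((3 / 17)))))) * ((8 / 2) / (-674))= -60 / 2127137597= -0.00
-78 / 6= -13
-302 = -302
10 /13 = 0.77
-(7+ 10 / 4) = -19 / 2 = -9.50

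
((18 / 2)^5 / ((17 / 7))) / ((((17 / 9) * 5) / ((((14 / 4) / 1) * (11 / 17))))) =286446699 / 49130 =5830.38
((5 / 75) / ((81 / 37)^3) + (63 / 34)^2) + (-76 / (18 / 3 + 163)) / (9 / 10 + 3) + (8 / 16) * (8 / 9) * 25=292258713159391 / 20245765707180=14.44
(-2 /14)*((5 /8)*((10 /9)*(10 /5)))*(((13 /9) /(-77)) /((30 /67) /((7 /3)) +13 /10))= 108875 /43640289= 0.00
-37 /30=-1.23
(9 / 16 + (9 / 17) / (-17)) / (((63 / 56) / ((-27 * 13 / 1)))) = -95823 / 578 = -165.78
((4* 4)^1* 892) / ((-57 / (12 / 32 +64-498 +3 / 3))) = 6174424 / 57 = 108323.23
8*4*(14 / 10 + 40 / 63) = 65.12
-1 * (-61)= 61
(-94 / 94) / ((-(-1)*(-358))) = 1 / 358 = 0.00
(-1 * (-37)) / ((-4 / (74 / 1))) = -1369 / 2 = -684.50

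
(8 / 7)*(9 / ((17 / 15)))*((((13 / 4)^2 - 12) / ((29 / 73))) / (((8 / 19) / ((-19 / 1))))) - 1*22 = 1459.93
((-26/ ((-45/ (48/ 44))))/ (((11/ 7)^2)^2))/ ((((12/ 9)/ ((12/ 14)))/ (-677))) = -36224916/ 805255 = -44.99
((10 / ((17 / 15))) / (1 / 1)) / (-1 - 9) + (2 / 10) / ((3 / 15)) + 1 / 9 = 35 / 153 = 0.23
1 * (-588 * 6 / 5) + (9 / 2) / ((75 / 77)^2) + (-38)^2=928929 / 1250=743.14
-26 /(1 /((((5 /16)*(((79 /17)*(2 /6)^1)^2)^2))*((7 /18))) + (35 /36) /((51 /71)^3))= -169263293299387560 /26381665397928143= -6.42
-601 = -601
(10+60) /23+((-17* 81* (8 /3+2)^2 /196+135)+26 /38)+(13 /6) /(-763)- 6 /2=-34560425 /2000586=-17.28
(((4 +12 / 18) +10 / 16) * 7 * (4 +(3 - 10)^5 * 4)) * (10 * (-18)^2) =-8067888360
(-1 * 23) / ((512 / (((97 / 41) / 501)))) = -2231 / 10516992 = -0.00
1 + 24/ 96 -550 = -2195/ 4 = -548.75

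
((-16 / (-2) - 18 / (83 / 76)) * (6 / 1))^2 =17842176 / 6889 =2589.95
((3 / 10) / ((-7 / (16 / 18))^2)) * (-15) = -32 / 441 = -0.07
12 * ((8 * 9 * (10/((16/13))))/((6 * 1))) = 1170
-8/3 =-2.67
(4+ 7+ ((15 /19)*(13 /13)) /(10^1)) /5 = 421 /190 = 2.22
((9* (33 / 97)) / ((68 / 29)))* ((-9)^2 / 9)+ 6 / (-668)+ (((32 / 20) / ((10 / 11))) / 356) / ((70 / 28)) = 143931059329 / 12254543500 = 11.75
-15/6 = -2.50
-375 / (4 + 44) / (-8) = 125 / 128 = 0.98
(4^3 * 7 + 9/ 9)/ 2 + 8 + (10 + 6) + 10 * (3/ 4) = 256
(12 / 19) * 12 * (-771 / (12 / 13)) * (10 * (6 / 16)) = -451035 / 19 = -23738.68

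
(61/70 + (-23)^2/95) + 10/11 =21503/2926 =7.35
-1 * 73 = -73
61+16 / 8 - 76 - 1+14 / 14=-13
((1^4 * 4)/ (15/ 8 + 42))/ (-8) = -4/ 351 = -0.01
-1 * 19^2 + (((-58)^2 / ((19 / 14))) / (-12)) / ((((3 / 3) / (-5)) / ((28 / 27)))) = 1092781 / 1539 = 710.06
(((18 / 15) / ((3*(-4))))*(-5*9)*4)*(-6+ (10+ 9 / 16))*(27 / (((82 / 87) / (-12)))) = -4629879 / 164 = -28230.97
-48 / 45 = -16 / 15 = -1.07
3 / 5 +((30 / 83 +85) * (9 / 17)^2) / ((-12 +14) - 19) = -1646088 / 2038895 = -0.81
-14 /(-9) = 14 /9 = 1.56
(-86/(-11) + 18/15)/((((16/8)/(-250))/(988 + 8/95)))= -232792640/209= -1113840.38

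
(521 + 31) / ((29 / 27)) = 14904 / 29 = 513.93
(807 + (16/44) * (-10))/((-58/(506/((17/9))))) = -1829259/493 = -3710.46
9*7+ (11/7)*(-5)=386/7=55.14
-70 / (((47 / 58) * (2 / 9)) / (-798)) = 14579460 / 47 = 310201.28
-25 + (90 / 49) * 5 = -775 / 49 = -15.82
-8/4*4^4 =-512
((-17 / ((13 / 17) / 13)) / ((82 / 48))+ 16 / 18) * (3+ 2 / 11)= -2173360 / 4059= -535.44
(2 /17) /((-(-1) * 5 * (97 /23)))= 46 /8245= 0.01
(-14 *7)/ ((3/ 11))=-1078/ 3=-359.33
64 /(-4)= -16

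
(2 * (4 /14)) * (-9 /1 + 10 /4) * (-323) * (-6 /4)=-12597 /7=-1799.57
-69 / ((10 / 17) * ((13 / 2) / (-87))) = 102051 / 65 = 1570.02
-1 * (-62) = 62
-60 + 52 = -8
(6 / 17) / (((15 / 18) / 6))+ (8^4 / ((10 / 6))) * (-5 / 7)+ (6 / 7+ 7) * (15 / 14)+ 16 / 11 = -159712417 / 91630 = -1743.01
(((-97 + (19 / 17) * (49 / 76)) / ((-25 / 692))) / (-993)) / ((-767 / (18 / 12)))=1132631 / 215795450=0.01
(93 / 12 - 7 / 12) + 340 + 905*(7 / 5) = 9685 / 6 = 1614.17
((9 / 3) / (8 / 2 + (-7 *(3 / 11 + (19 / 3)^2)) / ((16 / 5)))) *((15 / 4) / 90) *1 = -99 / 66797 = -0.00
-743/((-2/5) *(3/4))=7430/3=2476.67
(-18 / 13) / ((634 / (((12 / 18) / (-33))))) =2 / 45331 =0.00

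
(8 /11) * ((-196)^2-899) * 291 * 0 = 0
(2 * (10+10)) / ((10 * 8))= 1 / 2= 0.50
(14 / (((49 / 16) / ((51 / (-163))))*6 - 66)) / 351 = -1904 / 5954013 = -0.00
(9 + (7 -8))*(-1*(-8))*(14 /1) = 896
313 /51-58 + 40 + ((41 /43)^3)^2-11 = -22.11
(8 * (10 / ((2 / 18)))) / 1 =720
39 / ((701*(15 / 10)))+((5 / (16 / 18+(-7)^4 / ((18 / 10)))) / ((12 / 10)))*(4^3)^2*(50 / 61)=5402732618 / 513687893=10.52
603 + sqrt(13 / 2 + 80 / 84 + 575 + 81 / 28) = sqrt(1032549) / 42 + 603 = 627.19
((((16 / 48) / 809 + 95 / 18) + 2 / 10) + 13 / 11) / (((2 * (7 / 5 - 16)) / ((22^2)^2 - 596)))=-311589523805 / 5846643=-53293.75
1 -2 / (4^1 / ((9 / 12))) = 5 / 8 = 0.62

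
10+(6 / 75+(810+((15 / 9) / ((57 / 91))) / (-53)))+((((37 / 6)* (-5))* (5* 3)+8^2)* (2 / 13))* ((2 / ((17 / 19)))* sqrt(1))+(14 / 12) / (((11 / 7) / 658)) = 645269007256 / 550803825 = 1171.50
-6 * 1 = -6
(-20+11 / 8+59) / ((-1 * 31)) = -323 / 248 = -1.30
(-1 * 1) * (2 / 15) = -2 / 15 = -0.13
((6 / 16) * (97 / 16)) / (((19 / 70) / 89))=906465 / 1216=745.45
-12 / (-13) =0.92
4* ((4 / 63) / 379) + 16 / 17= 382304 / 405909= 0.94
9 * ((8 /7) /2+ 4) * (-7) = -288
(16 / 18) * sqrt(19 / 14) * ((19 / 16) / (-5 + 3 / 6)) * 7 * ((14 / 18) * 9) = -133 * sqrt(266) / 162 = -13.39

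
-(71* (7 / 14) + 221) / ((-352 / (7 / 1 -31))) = -1539 / 88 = -17.49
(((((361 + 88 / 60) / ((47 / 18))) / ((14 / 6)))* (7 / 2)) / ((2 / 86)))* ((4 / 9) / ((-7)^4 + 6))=935164 / 565645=1.65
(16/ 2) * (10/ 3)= 80/ 3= 26.67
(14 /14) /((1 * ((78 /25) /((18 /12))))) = 25 /52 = 0.48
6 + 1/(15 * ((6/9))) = 61/10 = 6.10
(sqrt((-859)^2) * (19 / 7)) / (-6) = -16321 / 42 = -388.60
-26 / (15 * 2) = -13 / 15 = -0.87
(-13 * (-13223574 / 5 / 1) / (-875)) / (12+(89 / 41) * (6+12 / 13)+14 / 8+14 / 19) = -331599379176 / 249081875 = -1331.29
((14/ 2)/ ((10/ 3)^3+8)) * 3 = 567/ 1216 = 0.47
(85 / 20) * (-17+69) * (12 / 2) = 1326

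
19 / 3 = 6.33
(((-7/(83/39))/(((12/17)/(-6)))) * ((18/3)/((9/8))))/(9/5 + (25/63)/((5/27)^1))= 37.82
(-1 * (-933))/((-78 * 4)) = -311/104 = -2.99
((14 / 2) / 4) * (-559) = -3913 / 4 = -978.25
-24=-24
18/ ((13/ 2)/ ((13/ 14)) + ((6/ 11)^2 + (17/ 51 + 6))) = 3267/ 2474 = 1.32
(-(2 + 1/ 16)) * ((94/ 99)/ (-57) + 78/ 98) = -215471/ 134064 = -1.61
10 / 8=5 / 4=1.25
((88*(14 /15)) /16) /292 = 77 /4380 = 0.02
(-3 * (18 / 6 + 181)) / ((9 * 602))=-92 / 903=-0.10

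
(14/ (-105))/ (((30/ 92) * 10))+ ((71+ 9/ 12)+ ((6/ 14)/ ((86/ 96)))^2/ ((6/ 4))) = 29298335291/ 407704500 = 71.86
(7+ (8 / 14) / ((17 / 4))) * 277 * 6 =11857.46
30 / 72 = 5 / 12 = 0.42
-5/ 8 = -0.62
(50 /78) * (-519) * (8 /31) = -34600 /403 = -85.86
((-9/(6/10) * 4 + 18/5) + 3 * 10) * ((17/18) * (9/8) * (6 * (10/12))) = -140.25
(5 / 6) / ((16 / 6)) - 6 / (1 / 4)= -379 / 16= -23.69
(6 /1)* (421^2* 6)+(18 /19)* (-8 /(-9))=121232860 /19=6380676.84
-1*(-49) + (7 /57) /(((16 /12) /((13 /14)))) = 7461 /152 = 49.09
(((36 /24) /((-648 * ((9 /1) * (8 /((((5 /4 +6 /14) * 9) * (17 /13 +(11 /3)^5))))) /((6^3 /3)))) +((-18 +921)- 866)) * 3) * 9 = 371.99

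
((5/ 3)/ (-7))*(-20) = 100/ 21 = 4.76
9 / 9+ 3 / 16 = 19 / 16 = 1.19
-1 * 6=-6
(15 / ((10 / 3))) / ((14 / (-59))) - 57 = -2127 / 28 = -75.96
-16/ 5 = -3.20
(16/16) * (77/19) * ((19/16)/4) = 77/64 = 1.20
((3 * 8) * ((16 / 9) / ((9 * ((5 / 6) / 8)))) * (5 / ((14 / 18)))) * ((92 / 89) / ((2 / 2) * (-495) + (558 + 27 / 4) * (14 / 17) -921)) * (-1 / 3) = 6406144 / 60426639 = 0.11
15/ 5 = 3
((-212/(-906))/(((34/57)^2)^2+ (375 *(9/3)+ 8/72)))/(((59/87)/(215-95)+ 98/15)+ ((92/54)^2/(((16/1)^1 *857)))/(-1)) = 27030269309230296/849930170957697148765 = 0.00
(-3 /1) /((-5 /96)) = 288 /5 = 57.60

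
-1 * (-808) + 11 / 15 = 12131 / 15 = 808.73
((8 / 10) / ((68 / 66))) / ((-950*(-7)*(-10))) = -33 / 2826250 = -0.00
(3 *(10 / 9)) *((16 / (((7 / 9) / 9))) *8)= 34560 / 7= 4937.14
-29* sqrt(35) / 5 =-34.31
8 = 8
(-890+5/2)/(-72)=1775/144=12.33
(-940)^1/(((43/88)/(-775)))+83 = 64111569/43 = 1490966.72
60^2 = 3600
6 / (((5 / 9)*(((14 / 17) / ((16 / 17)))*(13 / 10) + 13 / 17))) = 5.68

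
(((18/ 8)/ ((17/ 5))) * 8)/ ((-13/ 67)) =-6030/ 221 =-27.29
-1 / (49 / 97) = -1.98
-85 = -85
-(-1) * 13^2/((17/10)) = 1690/17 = 99.41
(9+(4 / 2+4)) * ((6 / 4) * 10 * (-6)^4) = 291600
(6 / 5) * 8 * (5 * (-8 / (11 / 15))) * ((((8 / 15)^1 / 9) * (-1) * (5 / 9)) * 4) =20480 / 297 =68.96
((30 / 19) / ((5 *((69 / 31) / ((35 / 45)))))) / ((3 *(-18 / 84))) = -6076 / 35397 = -0.17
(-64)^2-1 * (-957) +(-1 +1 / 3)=15157 / 3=5052.33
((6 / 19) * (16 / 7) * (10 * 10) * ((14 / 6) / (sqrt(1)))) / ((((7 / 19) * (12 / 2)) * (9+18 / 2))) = 800 / 189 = 4.23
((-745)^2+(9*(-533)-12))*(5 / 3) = 2751080 / 3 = 917026.67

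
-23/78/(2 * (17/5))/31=-115/82212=-0.00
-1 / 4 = -0.25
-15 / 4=-3.75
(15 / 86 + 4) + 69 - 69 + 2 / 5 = 1967 / 430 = 4.57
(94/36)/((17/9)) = 47/34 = 1.38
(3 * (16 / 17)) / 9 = 16 / 51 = 0.31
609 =609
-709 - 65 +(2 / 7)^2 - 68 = -41254 / 49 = -841.92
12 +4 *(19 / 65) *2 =932 / 65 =14.34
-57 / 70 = -0.81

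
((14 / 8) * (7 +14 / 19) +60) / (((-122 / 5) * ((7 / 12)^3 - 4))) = 6036120 / 7613471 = 0.79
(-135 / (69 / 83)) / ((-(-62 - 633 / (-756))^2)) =0.04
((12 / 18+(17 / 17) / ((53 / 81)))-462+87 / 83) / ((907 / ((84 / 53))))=-169517992 / 211464329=-0.80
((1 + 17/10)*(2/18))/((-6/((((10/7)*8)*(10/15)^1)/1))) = -0.38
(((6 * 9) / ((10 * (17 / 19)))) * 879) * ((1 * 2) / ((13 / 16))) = 14429664 / 1105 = 13058.52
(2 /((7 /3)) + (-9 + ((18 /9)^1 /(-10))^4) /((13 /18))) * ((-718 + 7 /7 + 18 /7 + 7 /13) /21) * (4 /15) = 57157406048 /543440625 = 105.18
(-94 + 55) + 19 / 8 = -36.62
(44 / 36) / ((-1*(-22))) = 1 / 18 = 0.06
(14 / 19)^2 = 196 / 361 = 0.54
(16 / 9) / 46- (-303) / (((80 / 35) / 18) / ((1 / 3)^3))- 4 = 139789 / 1656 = 84.41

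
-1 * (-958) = 958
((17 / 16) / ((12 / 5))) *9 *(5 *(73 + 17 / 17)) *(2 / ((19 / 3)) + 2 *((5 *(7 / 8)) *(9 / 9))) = 32503575 / 2432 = 13364.96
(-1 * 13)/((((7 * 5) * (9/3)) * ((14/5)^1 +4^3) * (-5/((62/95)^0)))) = 13/35070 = 0.00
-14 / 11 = -1.27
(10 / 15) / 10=1 / 15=0.07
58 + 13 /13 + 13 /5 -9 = 263 /5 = 52.60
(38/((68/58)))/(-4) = -551/68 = -8.10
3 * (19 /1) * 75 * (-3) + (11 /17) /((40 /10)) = -872089 /68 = -12824.84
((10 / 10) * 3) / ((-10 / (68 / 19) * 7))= -102 / 665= -0.15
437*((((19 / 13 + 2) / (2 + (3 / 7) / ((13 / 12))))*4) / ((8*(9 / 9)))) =137655 / 436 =315.72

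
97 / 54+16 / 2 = 529 / 54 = 9.80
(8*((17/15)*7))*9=2856/5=571.20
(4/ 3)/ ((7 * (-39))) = -4/ 819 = -0.00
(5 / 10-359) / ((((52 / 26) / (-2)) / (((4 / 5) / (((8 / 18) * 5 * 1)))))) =6453 / 50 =129.06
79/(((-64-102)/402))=-15879/83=-191.31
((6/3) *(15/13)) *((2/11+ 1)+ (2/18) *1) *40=51200/429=119.35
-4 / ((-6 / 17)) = 34 / 3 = 11.33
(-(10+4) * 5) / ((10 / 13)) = -91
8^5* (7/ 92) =57344/ 23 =2493.22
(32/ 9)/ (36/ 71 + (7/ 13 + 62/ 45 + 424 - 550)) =-147680/ 5132759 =-0.03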